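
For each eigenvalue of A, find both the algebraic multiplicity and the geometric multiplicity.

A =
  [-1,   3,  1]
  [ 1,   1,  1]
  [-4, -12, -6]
λ = -2: alg = 3, geom = 2

Step 1 — factor the characteristic polynomial to read off the algebraic multiplicities:
  χ_A(x) = (x + 2)^3

Step 2 — compute geometric multiplicities via the rank-nullity identity g(λ) = n − rank(A − λI):
  rank(A − (-2)·I) = 1, so dim ker(A − (-2)·I) = n − 1 = 2

Summary:
  λ = -2: algebraic multiplicity = 3, geometric multiplicity = 2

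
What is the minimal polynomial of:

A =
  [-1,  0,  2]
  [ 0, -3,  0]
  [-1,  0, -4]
x^2 + 5*x + 6

The characteristic polynomial is χ_A(x) = (x + 2)*(x + 3)^2, so the eigenvalues are known. The minimal polynomial is
  m_A(x) = Π_λ (x − λ)^{k_λ}
where k_λ is the size of the *largest* Jordan block for λ (equivalently, the smallest k with (A − λI)^k v = 0 for every generalised eigenvector v of λ).

  λ = -3: largest Jordan block has size 1, contributing (x + 3)
  λ = -2: largest Jordan block has size 1, contributing (x + 2)

So m_A(x) = (x + 2)*(x + 3) = x^2 + 5*x + 6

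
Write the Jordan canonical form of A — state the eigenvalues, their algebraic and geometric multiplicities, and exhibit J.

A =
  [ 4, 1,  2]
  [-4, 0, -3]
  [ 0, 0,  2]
J_3(2)

The characteristic polynomial is
  det(x·I − A) = x^3 - 6*x^2 + 12*x - 8 = (x - 2)^3

Eigenvalues and multiplicities (the geometric multiplicity of λ is n − rank(A − λI), which equals the number of Jordan blocks for λ):
  λ = 2: algebraic multiplicity = 3, geometric multiplicity = 1

Determining the block sizes for each eigenvalue:
  λ = 2: one block (gm = 1), so the single block has size am = 3 → block sizes [3]

Assembling the blocks gives a Jordan form
J =
  [2, 1, 0]
  [0, 2, 1]
  [0, 0, 2]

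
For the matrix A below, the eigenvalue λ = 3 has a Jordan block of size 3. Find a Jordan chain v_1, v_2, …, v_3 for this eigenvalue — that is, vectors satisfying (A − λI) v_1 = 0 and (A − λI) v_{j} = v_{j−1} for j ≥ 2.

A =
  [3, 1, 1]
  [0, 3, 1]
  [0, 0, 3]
A Jordan chain for λ = 3 of length 3:
v_1 = (1, 0, 0)ᵀ
v_2 = (1, 1, 0)ᵀ
v_3 = (0, 0, 1)ᵀ

Let N = A − (3)·I. We want v_3 with N^3 v_3 = 0 but N^2 v_3 ≠ 0; then v_{j-1} := N · v_j for j = 3, …, 2.

Pick v_3 = (0, 0, 1)ᵀ.
Then v_2 = N · v_3 = (1, 1, 0)ᵀ.
Then v_1 = N · v_2 = (1, 0, 0)ᵀ.

Sanity check: (A − (3)·I) v_1 = (0, 0, 0)ᵀ = 0. ✓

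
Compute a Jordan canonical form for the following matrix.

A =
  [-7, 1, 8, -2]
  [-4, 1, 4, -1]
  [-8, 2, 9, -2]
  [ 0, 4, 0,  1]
J_3(1) ⊕ J_1(1)

The characteristic polynomial is
  det(x·I − A) = x^4 - 4*x^3 + 6*x^2 - 4*x + 1 = (x - 1)^4

Eigenvalues and multiplicities (the geometric multiplicity of λ is n − rank(A − λI), which equals the number of Jordan blocks for λ):
  λ = 1: algebraic multiplicity = 4, geometric multiplicity = 2

Determining the block sizes for each eigenvalue:
  λ = 1: with am = 4 and gm = 2, the partition is not yet determined (e.g. several partitions of 4 into 2 parts exist). Let N = A − (1)·I. Computing rank(N^1) = 2, rank(N^2) = 1, rank(N^3) = 0; the number of blocks of size ≥ j is rank(N^{j−1}) − rank(N^j), giving [2, 1, 1]. So we have 1 block(s) of size 3, 1 block(s) of size 1 → block sizes [3, 1]

Assembling the blocks gives a Jordan form
J =
  [1, 1, 0, 0]
  [0, 1, 1, 0]
  [0, 0, 1, 0]
  [0, 0, 0, 1]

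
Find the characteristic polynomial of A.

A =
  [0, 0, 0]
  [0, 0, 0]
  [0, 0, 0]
x^3

Expanding det(x·I − A) (e.g. by cofactor expansion or by noting that A is similar to its Jordan form J, which has the same characteristic polynomial as A) gives
  χ_A(x) = x^3
which factors as x^3. The eigenvalues (with algebraic multiplicities) are λ = 0 with multiplicity 3.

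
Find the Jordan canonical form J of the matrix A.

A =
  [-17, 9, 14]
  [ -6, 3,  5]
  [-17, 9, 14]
J_3(0)

The characteristic polynomial is
  det(x·I − A) = x^3

Eigenvalues and multiplicities (the geometric multiplicity of λ is n − rank(A − λI), which equals the number of Jordan blocks for λ):
  λ = 0: algebraic multiplicity = 3, geometric multiplicity = 1

Determining the block sizes for each eigenvalue:
  λ = 0: one block (gm = 1), so the single block has size am = 3 → block sizes [3]

Assembling the blocks gives a Jordan form
J =
  [0, 1, 0]
  [0, 0, 1]
  [0, 0, 0]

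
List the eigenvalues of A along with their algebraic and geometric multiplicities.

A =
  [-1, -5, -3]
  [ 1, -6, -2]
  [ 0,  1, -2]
λ = -3: alg = 3, geom = 1

Step 1 — factor the characteristic polynomial to read off the algebraic multiplicities:
  χ_A(x) = (x + 3)^3

Step 2 — compute geometric multiplicities via the rank-nullity identity g(λ) = n − rank(A − λI):
  rank(A − (-3)·I) = 2, so dim ker(A − (-3)·I) = n − 2 = 1

Summary:
  λ = -3: algebraic multiplicity = 3, geometric multiplicity = 1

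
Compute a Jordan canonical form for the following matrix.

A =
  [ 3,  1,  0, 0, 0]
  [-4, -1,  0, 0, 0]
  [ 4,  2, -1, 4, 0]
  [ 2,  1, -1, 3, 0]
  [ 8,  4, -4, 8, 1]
J_2(1) ⊕ J_2(1) ⊕ J_1(1)

The characteristic polynomial is
  det(x·I − A) = x^5 - 5*x^4 + 10*x^3 - 10*x^2 + 5*x - 1 = (x - 1)^5

Eigenvalues and multiplicities (the geometric multiplicity of λ is n − rank(A − λI), which equals the number of Jordan blocks for λ):
  λ = 1: algebraic multiplicity = 5, geometric multiplicity = 3

Determining the block sizes for each eigenvalue:
  λ = 1: with am = 5 and gm = 3, the partition is not yet determined (e.g. several partitions of 5 into 3 parts exist). Let N = A − (1)·I. Computing rank(N^1) = 2, rank(N^2) = 0; the number of blocks of size ≥ j is rank(N^{j−1}) − rank(N^j), giving [3, 2]. So we have 2 block(s) of size 2, 1 block(s) of size 1 → block sizes [2, 2, 1]

Assembling the blocks gives a Jordan form
J =
  [1, 1, 0, 0, 0]
  [0, 1, 0, 0, 0]
  [0, 0, 1, 1, 0]
  [0, 0, 0, 1, 0]
  [0, 0, 0, 0, 1]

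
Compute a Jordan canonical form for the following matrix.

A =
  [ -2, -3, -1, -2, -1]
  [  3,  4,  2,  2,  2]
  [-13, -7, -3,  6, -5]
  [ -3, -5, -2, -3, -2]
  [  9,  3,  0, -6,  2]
J_3(-1) ⊕ J_1(-1) ⊕ J_1(2)

The characteristic polynomial is
  det(x·I − A) = x^5 + 2*x^4 - 2*x^3 - 8*x^2 - 7*x - 2 = (x - 2)*(x + 1)^4

Eigenvalues and multiplicities (the geometric multiplicity of λ is n − rank(A − λI), which equals the number of Jordan blocks for λ):
  λ = -1: algebraic multiplicity = 4, geometric multiplicity = 2
  λ = 2: algebraic multiplicity = 1, geometric multiplicity = 1

Determining the block sizes for each eigenvalue:
  λ = -1: with am = 4 and gm = 2, the partition is not yet determined (e.g. several partitions of 4 into 2 parts exist). Let N = A − (-1)·I. Computing rank(N^1) = 3, rank(N^2) = 2, rank(N^3) = 1; the number of blocks of size ≥ j is rank(N^{j−1}) − rank(N^j), giving [2, 1, 1]. So we have 1 block(s) of size 3, 1 block(s) of size 1 → block sizes [3, 1]
  λ = 2: one block (gm = 1), so the single block has size am = 1 → block sizes [1]

Assembling the blocks gives a Jordan form
J =
  [-1,  1,  0,  0, 0]
  [ 0, -1,  1,  0, 0]
  [ 0,  0, -1,  0, 0]
  [ 0,  0,  0, -1, 0]
  [ 0,  0,  0,  0, 2]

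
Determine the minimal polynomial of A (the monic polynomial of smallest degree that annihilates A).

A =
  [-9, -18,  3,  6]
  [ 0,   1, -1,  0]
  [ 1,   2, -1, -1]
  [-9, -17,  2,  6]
x^4 + 3*x^3

The characteristic polynomial is χ_A(x) = x^3*(x + 3), so the eigenvalues are known. The minimal polynomial is
  m_A(x) = Π_λ (x − λ)^{k_λ}
where k_λ is the size of the *largest* Jordan block for λ (equivalently, the smallest k with (A − λI)^k v = 0 for every generalised eigenvector v of λ).

  λ = -3: largest Jordan block has size 1, contributing (x + 3)
  λ = 0: largest Jordan block has size 3, contributing (x − 0)^3

So m_A(x) = x^3*(x + 3) = x^4 + 3*x^3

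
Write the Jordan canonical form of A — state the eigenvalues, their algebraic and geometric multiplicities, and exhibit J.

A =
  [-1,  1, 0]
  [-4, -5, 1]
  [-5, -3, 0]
J_3(-2)

The characteristic polynomial is
  det(x·I − A) = x^3 + 6*x^2 + 12*x + 8 = (x + 2)^3

Eigenvalues and multiplicities (the geometric multiplicity of λ is n − rank(A − λI), which equals the number of Jordan blocks for λ):
  λ = -2: algebraic multiplicity = 3, geometric multiplicity = 1

Determining the block sizes for each eigenvalue:
  λ = -2: one block (gm = 1), so the single block has size am = 3 → block sizes [3]

Assembling the blocks gives a Jordan form
J =
  [-2,  1,  0]
  [ 0, -2,  1]
  [ 0,  0, -2]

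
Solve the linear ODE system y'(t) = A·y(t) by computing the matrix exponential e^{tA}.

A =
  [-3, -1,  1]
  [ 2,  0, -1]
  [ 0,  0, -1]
e^{tA} =
  [-exp(-t) + 2*exp(-2*t), -exp(-t) + exp(-2*t), exp(-t) - exp(-2*t)]
  [2*exp(-t) - 2*exp(-2*t), 2*exp(-t) - exp(-2*t), -exp(-t) + exp(-2*t)]
  [0, 0, exp(-t)]

Strategy: write A = P · J · P⁻¹ where J is a Jordan canonical form, so e^{tA} = P · e^{tJ} · P⁻¹, and e^{tJ} can be computed block-by-block.

A has Jordan form
J =
  [-2,  0,  0]
  [ 0, -1,  0]
  [ 0,  0, -1]
(up to reordering of blocks).

Per-block formulas:
  For a 1×1 block at λ = -2: exp(t · [-2]) = [e^(-2t)].
  For a 1×1 block at λ = -1: exp(t · [-1]) = [e^(-1t)].

After assembling e^{tJ} and conjugating by P, we get:

e^{tA} =
  [-exp(-t) + 2*exp(-2*t), -exp(-t) + exp(-2*t), exp(-t) - exp(-2*t)]
  [2*exp(-t) - 2*exp(-2*t), 2*exp(-t) - exp(-2*t), -exp(-t) + exp(-2*t)]
  [0, 0, exp(-t)]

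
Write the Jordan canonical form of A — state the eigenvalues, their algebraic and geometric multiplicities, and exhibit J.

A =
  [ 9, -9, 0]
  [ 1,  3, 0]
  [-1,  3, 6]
J_2(6) ⊕ J_1(6)

The characteristic polynomial is
  det(x·I − A) = x^3 - 18*x^2 + 108*x - 216 = (x - 6)^3

Eigenvalues and multiplicities (the geometric multiplicity of λ is n − rank(A − λI), which equals the number of Jordan blocks for λ):
  λ = 6: algebraic multiplicity = 3, geometric multiplicity = 2

Determining the block sizes for each eigenvalue:
  λ = 6: 2 blocks summing to 3 forces exactly one block of size 2 and the rest size 1 → block sizes [2, 1]

Assembling the blocks gives a Jordan form
J =
  [6, 1, 0]
  [0, 6, 0]
  [0, 0, 6]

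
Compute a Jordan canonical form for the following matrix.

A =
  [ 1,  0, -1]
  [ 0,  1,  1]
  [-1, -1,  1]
J_3(1)

The characteristic polynomial is
  det(x·I − A) = x^3 - 3*x^2 + 3*x - 1 = (x - 1)^3

Eigenvalues and multiplicities (the geometric multiplicity of λ is n − rank(A − λI), which equals the number of Jordan blocks for λ):
  λ = 1: algebraic multiplicity = 3, geometric multiplicity = 1

Determining the block sizes for each eigenvalue:
  λ = 1: one block (gm = 1), so the single block has size am = 3 → block sizes [3]

Assembling the blocks gives a Jordan form
J =
  [1, 1, 0]
  [0, 1, 1]
  [0, 0, 1]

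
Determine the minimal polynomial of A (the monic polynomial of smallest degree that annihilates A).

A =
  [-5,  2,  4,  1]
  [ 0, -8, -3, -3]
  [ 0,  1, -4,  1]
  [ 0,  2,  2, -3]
x^2 + 10*x + 25

The characteristic polynomial is χ_A(x) = (x + 5)^4, so the eigenvalues are known. The minimal polynomial is
  m_A(x) = Π_λ (x − λ)^{k_λ}
where k_λ is the size of the *largest* Jordan block for λ (equivalently, the smallest k with (A − λI)^k v = 0 for every generalised eigenvector v of λ).

  λ = -5: largest Jordan block has size 2, contributing (x + 5)^2

So m_A(x) = (x + 5)^2 = x^2 + 10*x + 25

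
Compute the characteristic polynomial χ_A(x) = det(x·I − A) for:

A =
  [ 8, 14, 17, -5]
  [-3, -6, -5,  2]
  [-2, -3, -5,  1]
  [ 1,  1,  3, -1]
x^4 + 4*x^3 + 6*x^2 + 4*x + 1

Expanding det(x·I − A) (e.g. by cofactor expansion or by noting that A is similar to its Jordan form J, which has the same characteristic polynomial as A) gives
  χ_A(x) = x^4 + 4*x^3 + 6*x^2 + 4*x + 1
which factors as (x + 1)^4. The eigenvalues (with algebraic multiplicities) are λ = -1 with multiplicity 4.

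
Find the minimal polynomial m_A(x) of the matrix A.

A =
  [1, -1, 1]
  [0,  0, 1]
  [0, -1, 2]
x^2 - 2*x + 1

The characteristic polynomial is χ_A(x) = (x - 1)^3, so the eigenvalues are known. The minimal polynomial is
  m_A(x) = Π_λ (x − λ)^{k_λ}
where k_λ is the size of the *largest* Jordan block for λ (equivalently, the smallest k with (A − λI)^k v = 0 for every generalised eigenvector v of λ).

  λ = 1: largest Jordan block has size 2, contributing (x − 1)^2

So m_A(x) = (x - 1)^2 = x^2 - 2*x + 1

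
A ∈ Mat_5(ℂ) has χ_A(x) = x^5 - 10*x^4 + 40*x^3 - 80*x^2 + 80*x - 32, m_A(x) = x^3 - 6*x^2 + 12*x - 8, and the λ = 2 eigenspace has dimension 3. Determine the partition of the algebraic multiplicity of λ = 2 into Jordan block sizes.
Block sizes for λ = 2: [3, 1, 1]

Step 1 — from the characteristic polynomial, algebraic multiplicity of λ = 2 is 5. From dim ker(A − (2)·I) = 3, there are exactly 3 Jordan blocks for λ = 2.
Step 2 — from the minimal polynomial, the factor (x − 2)^3 tells us the largest block for λ = 2 has size 3.
Step 3 — with total size 5, 3 blocks, and largest block 3, the block sizes (in nonincreasing order) are [3, 1, 1].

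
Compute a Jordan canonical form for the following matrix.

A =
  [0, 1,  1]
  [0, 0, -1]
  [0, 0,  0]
J_3(0)

The characteristic polynomial is
  det(x·I − A) = x^3

Eigenvalues and multiplicities (the geometric multiplicity of λ is n − rank(A − λI), which equals the number of Jordan blocks for λ):
  λ = 0: algebraic multiplicity = 3, geometric multiplicity = 1

Determining the block sizes for each eigenvalue:
  λ = 0: one block (gm = 1), so the single block has size am = 3 → block sizes [3]

Assembling the blocks gives a Jordan form
J =
  [0, 1, 0]
  [0, 0, 1]
  [0, 0, 0]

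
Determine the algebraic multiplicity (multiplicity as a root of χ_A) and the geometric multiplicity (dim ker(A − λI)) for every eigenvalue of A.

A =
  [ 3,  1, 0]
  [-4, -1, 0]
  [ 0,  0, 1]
λ = 1: alg = 3, geom = 2

Step 1 — factor the characteristic polynomial to read off the algebraic multiplicities:
  χ_A(x) = (x - 1)^3

Step 2 — compute geometric multiplicities via the rank-nullity identity g(λ) = n − rank(A − λI):
  rank(A − (1)·I) = 1, so dim ker(A − (1)·I) = n − 1 = 2

Summary:
  λ = 1: algebraic multiplicity = 3, geometric multiplicity = 2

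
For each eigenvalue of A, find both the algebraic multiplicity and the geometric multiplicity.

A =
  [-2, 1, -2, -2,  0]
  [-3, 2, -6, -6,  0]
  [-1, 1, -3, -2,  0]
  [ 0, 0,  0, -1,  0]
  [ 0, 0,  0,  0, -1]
λ = -1: alg = 5, geom = 4

Step 1 — factor the characteristic polynomial to read off the algebraic multiplicities:
  χ_A(x) = (x + 1)^5

Step 2 — compute geometric multiplicities via the rank-nullity identity g(λ) = n − rank(A − λI):
  rank(A − (-1)·I) = 1, so dim ker(A − (-1)·I) = n − 1 = 4

Summary:
  λ = -1: algebraic multiplicity = 5, geometric multiplicity = 4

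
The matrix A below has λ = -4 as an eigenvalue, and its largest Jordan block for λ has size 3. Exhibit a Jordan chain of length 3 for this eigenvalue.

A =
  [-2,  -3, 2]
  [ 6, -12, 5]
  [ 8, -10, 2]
A Jordan chain for λ = -4 of length 3:
v_1 = (2, 4, 4)ᵀ
v_2 = (2, 6, 8)ᵀ
v_3 = (1, 0, 0)ᵀ

Let N = A − (-4)·I. We want v_3 with N^3 v_3 = 0 but N^2 v_3 ≠ 0; then v_{j-1} := N · v_j for j = 3, …, 2.

Pick v_3 = (1, 0, 0)ᵀ.
Then v_2 = N · v_3 = (2, 6, 8)ᵀ.
Then v_1 = N · v_2 = (2, 4, 4)ᵀ.

Sanity check: (A − (-4)·I) v_1 = (0, 0, 0)ᵀ = 0. ✓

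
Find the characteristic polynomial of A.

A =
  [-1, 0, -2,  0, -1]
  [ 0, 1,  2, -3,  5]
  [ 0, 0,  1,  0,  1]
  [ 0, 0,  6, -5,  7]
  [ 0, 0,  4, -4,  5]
x^5 - x^4 - 2*x^3 + 2*x^2 + x - 1

Expanding det(x·I − A) (e.g. by cofactor expansion or by noting that A is similar to its Jordan form J, which has the same characteristic polynomial as A) gives
  χ_A(x) = x^5 - x^4 - 2*x^3 + 2*x^2 + x - 1
which factors as (x - 1)^3*(x + 1)^2. The eigenvalues (with algebraic multiplicities) are λ = -1 with multiplicity 2, λ = 1 with multiplicity 3.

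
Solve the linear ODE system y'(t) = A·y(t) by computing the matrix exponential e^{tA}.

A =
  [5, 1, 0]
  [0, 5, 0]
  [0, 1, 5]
e^{tA} =
  [exp(5*t), t*exp(5*t), 0]
  [0, exp(5*t), 0]
  [0, t*exp(5*t), exp(5*t)]

Strategy: write A = P · J · P⁻¹ where J is a Jordan canonical form, so e^{tA} = P · e^{tJ} · P⁻¹, and e^{tJ} can be computed block-by-block.

A has Jordan form
J =
  [5, 1, 0]
  [0, 5, 0]
  [0, 0, 5]
(up to reordering of blocks).

Per-block formulas:
  For a 2×2 Jordan block J_2(5): exp(t · J_2(5)) = e^(5t)·(I + t·N), where N is the 2×2 nilpotent shift.
  For a 1×1 block at λ = 5: exp(t · [5]) = [e^(5t)].

After assembling e^{tJ} and conjugating by P, we get:

e^{tA} =
  [exp(5*t), t*exp(5*t), 0]
  [0, exp(5*t), 0]
  [0, t*exp(5*t), exp(5*t)]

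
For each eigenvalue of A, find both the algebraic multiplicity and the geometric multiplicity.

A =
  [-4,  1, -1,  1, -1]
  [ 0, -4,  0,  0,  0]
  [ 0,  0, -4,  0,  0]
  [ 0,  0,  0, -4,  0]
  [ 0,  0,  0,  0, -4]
λ = -4: alg = 5, geom = 4

Step 1 — factor the characteristic polynomial to read off the algebraic multiplicities:
  χ_A(x) = (x + 4)^5

Step 2 — compute geometric multiplicities via the rank-nullity identity g(λ) = n − rank(A − λI):
  rank(A − (-4)·I) = 1, so dim ker(A − (-4)·I) = n − 1 = 4

Summary:
  λ = -4: algebraic multiplicity = 5, geometric multiplicity = 4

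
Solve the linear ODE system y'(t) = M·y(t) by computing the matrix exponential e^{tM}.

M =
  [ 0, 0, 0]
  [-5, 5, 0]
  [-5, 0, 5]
e^{tM} =
  [1, 0, 0]
  [1 - exp(5*t), exp(5*t), 0]
  [1 - exp(5*t), 0, exp(5*t)]

Strategy: write M = P · J · P⁻¹ where J is a Jordan canonical form, so e^{tM} = P · e^{tJ} · P⁻¹, and e^{tJ} can be computed block-by-block.

M has Jordan form
J =
  [0, 0, 0]
  [0, 5, 0]
  [0, 0, 5]
(up to reordering of blocks).

Per-block formulas:
  For a 1×1 block at λ = 5: exp(t · [5]) = [e^(5t)].
  For a 1×1 block at λ = 0: exp(t · [0]) = [e^(0t)].

After assembling e^{tJ} and conjugating by P, we get:

e^{tM} =
  [1, 0, 0]
  [1 - exp(5*t), exp(5*t), 0]
  [1 - exp(5*t), 0, exp(5*t)]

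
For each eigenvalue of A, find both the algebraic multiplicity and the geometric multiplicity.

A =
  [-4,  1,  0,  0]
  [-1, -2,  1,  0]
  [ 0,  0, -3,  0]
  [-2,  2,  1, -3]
λ = -3: alg = 4, geom = 2

Step 1 — factor the characteristic polynomial to read off the algebraic multiplicities:
  χ_A(x) = (x + 3)^4

Step 2 — compute geometric multiplicities via the rank-nullity identity g(λ) = n − rank(A − λI):
  rank(A − (-3)·I) = 2, so dim ker(A − (-3)·I) = n − 2 = 2

Summary:
  λ = -3: algebraic multiplicity = 4, geometric multiplicity = 2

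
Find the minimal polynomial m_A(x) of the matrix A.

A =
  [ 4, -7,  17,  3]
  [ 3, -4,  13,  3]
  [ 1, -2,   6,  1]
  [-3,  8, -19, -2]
x^3 - 3*x^2 + 3*x - 1

The characteristic polynomial is χ_A(x) = (x - 1)^4, so the eigenvalues are known. The minimal polynomial is
  m_A(x) = Π_λ (x − λ)^{k_λ}
where k_λ is the size of the *largest* Jordan block for λ (equivalently, the smallest k with (A − λI)^k v = 0 for every generalised eigenvector v of λ).

  λ = 1: largest Jordan block has size 3, contributing (x − 1)^3

So m_A(x) = (x - 1)^3 = x^3 - 3*x^2 + 3*x - 1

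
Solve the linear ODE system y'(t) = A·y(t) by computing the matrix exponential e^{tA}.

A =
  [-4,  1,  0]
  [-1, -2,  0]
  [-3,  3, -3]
e^{tA} =
  [-t*exp(-3*t) + exp(-3*t), t*exp(-3*t), 0]
  [-t*exp(-3*t), t*exp(-3*t) + exp(-3*t), 0]
  [-3*t*exp(-3*t), 3*t*exp(-3*t), exp(-3*t)]

Strategy: write A = P · J · P⁻¹ where J is a Jordan canonical form, so e^{tA} = P · e^{tJ} · P⁻¹, and e^{tJ} can be computed block-by-block.

A has Jordan form
J =
  [-3,  1,  0]
  [ 0, -3,  0]
  [ 0,  0, -3]
(up to reordering of blocks).

Per-block formulas:
  For a 1×1 block at λ = -3: exp(t · [-3]) = [e^(-3t)].
  For a 2×2 Jordan block J_2(-3): exp(t · J_2(-3)) = e^(-3t)·(I + t·N), where N is the 2×2 nilpotent shift.

After assembling e^{tJ} and conjugating by P, we get:

e^{tA} =
  [-t*exp(-3*t) + exp(-3*t), t*exp(-3*t), 0]
  [-t*exp(-3*t), t*exp(-3*t) + exp(-3*t), 0]
  [-3*t*exp(-3*t), 3*t*exp(-3*t), exp(-3*t)]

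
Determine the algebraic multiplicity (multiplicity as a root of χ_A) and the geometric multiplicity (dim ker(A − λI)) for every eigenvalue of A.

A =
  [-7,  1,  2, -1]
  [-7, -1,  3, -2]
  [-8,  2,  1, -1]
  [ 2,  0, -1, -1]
λ = -2: alg = 4, geom = 2

Step 1 — factor the characteristic polynomial to read off the algebraic multiplicities:
  χ_A(x) = (x + 2)^4

Step 2 — compute geometric multiplicities via the rank-nullity identity g(λ) = n − rank(A − λI):
  rank(A − (-2)·I) = 2, so dim ker(A − (-2)·I) = n − 2 = 2

Summary:
  λ = -2: algebraic multiplicity = 4, geometric multiplicity = 2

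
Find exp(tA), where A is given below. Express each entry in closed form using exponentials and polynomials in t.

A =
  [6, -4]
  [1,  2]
e^{tA} =
  [2*t*exp(4*t) + exp(4*t), -4*t*exp(4*t)]
  [t*exp(4*t), -2*t*exp(4*t) + exp(4*t)]

Strategy: write A = P · J · P⁻¹ where J is a Jordan canonical form, so e^{tA} = P · e^{tJ} · P⁻¹, and e^{tJ} can be computed block-by-block.

A has Jordan form
J =
  [4, 1]
  [0, 4]
(up to reordering of blocks).

Per-block formulas:
  For a 2×2 Jordan block J_2(4): exp(t · J_2(4)) = e^(4t)·(I + t·N), where N is the 2×2 nilpotent shift.

After assembling e^{tJ} and conjugating by P, we get:

e^{tA} =
  [2*t*exp(4*t) + exp(4*t), -4*t*exp(4*t)]
  [t*exp(4*t), -2*t*exp(4*t) + exp(4*t)]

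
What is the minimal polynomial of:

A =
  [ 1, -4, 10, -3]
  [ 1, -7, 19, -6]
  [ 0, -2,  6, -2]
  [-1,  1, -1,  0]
x^3

The characteristic polynomial is χ_A(x) = x^4, so the eigenvalues are known. The minimal polynomial is
  m_A(x) = Π_λ (x − λ)^{k_λ}
where k_λ is the size of the *largest* Jordan block for λ (equivalently, the smallest k with (A − λI)^k v = 0 for every generalised eigenvector v of λ).

  λ = 0: largest Jordan block has size 3, contributing (x − 0)^3

So m_A(x) = x^3 = x^3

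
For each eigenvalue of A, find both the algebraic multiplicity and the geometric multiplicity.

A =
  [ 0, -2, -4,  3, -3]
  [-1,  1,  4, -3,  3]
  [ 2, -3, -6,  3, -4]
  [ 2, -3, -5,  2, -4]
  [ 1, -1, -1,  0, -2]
λ = -1: alg = 5, geom = 3

Step 1 — factor the characteristic polynomial to read off the algebraic multiplicities:
  χ_A(x) = (x + 1)^5

Step 2 — compute geometric multiplicities via the rank-nullity identity g(λ) = n − rank(A − λI):
  rank(A − (-1)·I) = 2, so dim ker(A − (-1)·I) = n − 2 = 3

Summary:
  λ = -1: algebraic multiplicity = 5, geometric multiplicity = 3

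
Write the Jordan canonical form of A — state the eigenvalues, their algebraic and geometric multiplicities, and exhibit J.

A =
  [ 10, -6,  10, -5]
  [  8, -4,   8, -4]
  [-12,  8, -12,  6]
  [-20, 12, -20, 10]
J_2(0) ⊕ J_1(0) ⊕ J_1(4)

The characteristic polynomial is
  det(x·I − A) = x^4 - 4*x^3 = x^3*(x - 4)

Eigenvalues and multiplicities (the geometric multiplicity of λ is n − rank(A − λI), which equals the number of Jordan blocks for λ):
  λ = 0: algebraic multiplicity = 3, geometric multiplicity = 2
  λ = 4: algebraic multiplicity = 1, geometric multiplicity = 1

Determining the block sizes for each eigenvalue:
  λ = 0: 2 blocks summing to 3 forces exactly one block of size 2 and the rest size 1 → block sizes [2, 1]
  λ = 4: one block (gm = 1), so the single block has size am = 1 → block sizes [1]

Assembling the blocks gives a Jordan form
J =
  [0, 1, 0, 0]
  [0, 0, 0, 0]
  [0, 0, 0, 0]
  [0, 0, 0, 4]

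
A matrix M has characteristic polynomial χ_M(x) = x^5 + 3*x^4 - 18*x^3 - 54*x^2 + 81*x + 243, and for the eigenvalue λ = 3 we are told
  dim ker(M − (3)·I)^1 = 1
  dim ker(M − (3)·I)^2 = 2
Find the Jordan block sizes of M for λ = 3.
Block sizes for λ = 3: [2]

From the dimensions of kernels of powers, the number of Jordan blocks of size at least j is d_j − d_{j−1} where d_j = dim ker(N^j) (with d_0 = 0). Computing the differences gives [1, 1].
The number of blocks of size exactly k is (#blocks of size ≥ k) − (#blocks of size ≥ k + 1), so the partition is: 1 block(s) of size 2.
In nonincreasing order the block sizes are [2].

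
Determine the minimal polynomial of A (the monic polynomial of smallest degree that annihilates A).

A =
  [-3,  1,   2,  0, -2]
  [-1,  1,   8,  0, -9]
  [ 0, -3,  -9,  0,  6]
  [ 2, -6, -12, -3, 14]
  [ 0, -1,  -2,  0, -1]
x^3 + 9*x^2 + 27*x + 27

The characteristic polynomial is χ_A(x) = (x + 3)^5, so the eigenvalues are known. The minimal polynomial is
  m_A(x) = Π_λ (x − λ)^{k_λ}
where k_λ is the size of the *largest* Jordan block for λ (equivalently, the smallest k with (A − λI)^k v = 0 for every generalised eigenvector v of λ).

  λ = -3: largest Jordan block has size 3, contributing (x + 3)^3

So m_A(x) = (x + 3)^3 = x^3 + 9*x^2 + 27*x + 27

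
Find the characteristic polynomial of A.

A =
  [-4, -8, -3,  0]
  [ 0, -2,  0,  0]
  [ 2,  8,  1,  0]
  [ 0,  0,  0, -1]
x^4 + 6*x^3 + 13*x^2 + 12*x + 4

Expanding det(x·I − A) (e.g. by cofactor expansion or by noting that A is similar to its Jordan form J, which has the same characteristic polynomial as A) gives
  χ_A(x) = x^4 + 6*x^3 + 13*x^2 + 12*x + 4
which factors as (x + 1)^2*(x + 2)^2. The eigenvalues (with algebraic multiplicities) are λ = -2 with multiplicity 2, λ = -1 with multiplicity 2.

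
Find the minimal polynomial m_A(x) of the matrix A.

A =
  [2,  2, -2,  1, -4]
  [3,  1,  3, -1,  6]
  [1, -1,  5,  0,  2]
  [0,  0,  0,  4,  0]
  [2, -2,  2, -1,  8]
x^2 - 8*x + 16

The characteristic polynomial is χ_A(x) = (x - 4)^5, so the eigenvalues are known. The minimal polynomial is
  m_A(x) = Π_λ (x − λ)^{k_λ}
where k_λ is the size of the *largest* Jordan block for λ (equivalently, the smallest k with (A − λI)^k v = 0 for every generalised eigenvector v of λ).

  λ = 4: largest Jordan block has size 2, contributing (x − 4)^2

So m_A(x) = (x - 4)^2 = x^2 - 8*x + 16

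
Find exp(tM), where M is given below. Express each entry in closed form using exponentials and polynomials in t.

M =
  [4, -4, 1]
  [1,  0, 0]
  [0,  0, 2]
e^{tM} =
  [2*t*exp(2*t) + exp(2*t), -4*t*exp(2*t), t^2*exp(2*t) + t*exp(2*t)]
  [t*exp(2*t), -2*t*exp(2*t) + exp(2*t), t^2*exp(2*t)/2]
  [0, 0, exp(2*t)]

Strategy: write M = P · J · P⁻¹ where J is a Jordan canonical form, so e^{tM} = P · e^{tJ} · P⁻¹, and e^{tJ} can be computed block-by-block.

M has Jordan form
J =
  [2, 1, 0]
  [0, 2, 1]
  [0, 0, 2]
(up to reordering of blocks).

Per-block formulas:
  For a 3×3 Jordan block J_3(2): exp(t · J_3(2)) = e^(2t)·(I + t·N + (t^2/2)·N^2), where N is the 3×3 nilpotent shift.

After assembling e^{tJ} and conjugating by P, we get:

e^{tM} =
  [2*t*exp(2*t) + exp(2*t), -4*t*exp(2*t), t^2*exp(2*t) + t*exp(2*t)]
  [t*exp(2*t), -2*t*exp(2*t) + exp(2*t), t^2*exp(2*t)/2]
  [0, 0, exp(2*t)]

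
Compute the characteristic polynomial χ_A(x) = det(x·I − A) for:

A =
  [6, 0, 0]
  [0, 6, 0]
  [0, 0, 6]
x^3 - 18*x^2 + 108*x - 216

Expanding det(x·I − A) (e.g. by cofactor expansion or by noting that A is similar to its Jordan form J, which has the same characteristic polynomial as A) gives
  χ_A(x) = x^3 - 18*x^2 + 108*x - 216
which factors as (x - 6)^3. The eigenvalues (with algebraic multiplicities) are λ = 6 with multiplicity 3.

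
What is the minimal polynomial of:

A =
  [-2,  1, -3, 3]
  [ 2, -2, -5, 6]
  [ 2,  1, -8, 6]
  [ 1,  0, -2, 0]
x^3 + 9*x^2 + 27*x + 27

The characteristic polynomial is χ_A(x) = (x + 3)^4, so the eigenvalues are known. The minimal polynomial is
  m_A(x) = Π_λ (x − λ)^{k_λ}
where k_λ is the size of the *largest* Jordan block for λ (equivalently, the smallest k with (A − λI)^k v = 0 for every generalised eigenvector v of λ).

  λ = -3: largest Jordan block has size 3, contributing (x + 3)^3

So m_A(x) = (x + 3)^3 = x^3 + 9*x^2 + 27*x + 27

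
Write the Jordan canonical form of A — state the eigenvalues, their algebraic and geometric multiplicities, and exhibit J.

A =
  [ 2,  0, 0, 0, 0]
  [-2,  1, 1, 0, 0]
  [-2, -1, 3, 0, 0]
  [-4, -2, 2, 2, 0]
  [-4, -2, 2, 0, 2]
J_2(2) ⊕ J_1(2) ⊕ J_1(2) ⊕ J_1(2)

The characteristic polynomial is
  det(x·I − A) = x^5 - 10*x^4 + 40*x^3 - 80*x^2 + 80*x - 32 = (x - 2)^5

Eigenvalues and multiplicities (the geometric multiplicity of λ is n − rank(A − λI), which equals the number of Jordan blocks for λ):
  λ = 2: algebraic multiplicity = 5, geometric multiplicity = 4

Determining the block sizes for each eigenvalue:
  λ = 2: 4 blocks summing to 5 forces exactly one block of size 2 and the rest size 1 → block sizes [2, 1, 1, 1]

Assembling the blocks gives a Jordan form
J =
  [2, 1, 0, 0, 0]
  [0, 2, 0, 0, 0]
  [0, 0, 2, 0, 0]
  [0, 0, 0, 2, 0]
  [0, 0, 0, 0, 2]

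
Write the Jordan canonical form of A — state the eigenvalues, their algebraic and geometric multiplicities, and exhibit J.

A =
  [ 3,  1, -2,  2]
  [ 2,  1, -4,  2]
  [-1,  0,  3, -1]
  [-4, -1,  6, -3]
J_2(1) ⊕ J_2(1)

The characteristic polynomial is
  det(x·I − A) = x^4 - 4*x^3 + 6*x^2 - 4*x + 1 = (x - 1)^4

Eigenvalues and multiplicities (the geometric multiplicity of λ is n − rank(A − λI), which equals the number of Jordan blocks for λ):
  λ = 1: algebraic multiplicity = 4, geometric multiplicity = 2

Determining the block sizes for each eigenvalue:
  λ = 1: with am = 4 and gm = 2, the partition is not yet determined (e.g. several partitions of 4 into 2 parts exist). Let N = A − (1)·I. Computing rank(N^1) = 2, rank(N^2) = 0; the number of blocks of size ≥ j is rank(N^{j−1}) − rank(N^j), giving [2, 2]. So we have 2 block(s) of size 2 → block sizes [2, 2]

Assembling the blocks gives a Jordan form
J =
  [1, 1, 0, 0]
  [0, 1, 0, 0]
  [0, 0, 1, 1]
  [0, 0, 0, 1]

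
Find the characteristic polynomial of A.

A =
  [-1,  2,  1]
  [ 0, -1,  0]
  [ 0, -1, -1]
x^3 + 3*x^2 + 3*x + 1

Expanding det(x·I − A) (e.g. by cofactor expansion or by noting that A is similar to its Jordan form J, which has the same characteristic polynomial as A) gives
  χ_A(x) = x^3 + 3*x^2 + 3*x + 1
which factors as (x + 1)^3. The eigenvalues (with algebraic multiplicities) are λ = -1 with multiplicity 3.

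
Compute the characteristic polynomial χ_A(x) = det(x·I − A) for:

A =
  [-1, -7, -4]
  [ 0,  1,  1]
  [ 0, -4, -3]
x^3 + 3*x^2 + 3*x + 1

Expanding det(x·I − A) (e.g. by cofactor expansion or by noting that A is similar to its Jordan form J, which has the same characteristic polynomial as A) gives
  χ_A(x) = x^3 + 3*x^2 + 3*x + 1
which factors as (x + 1)^3. The eigenvalues (with algebraic multiplicities) are λ = -1 with multiplicity 3.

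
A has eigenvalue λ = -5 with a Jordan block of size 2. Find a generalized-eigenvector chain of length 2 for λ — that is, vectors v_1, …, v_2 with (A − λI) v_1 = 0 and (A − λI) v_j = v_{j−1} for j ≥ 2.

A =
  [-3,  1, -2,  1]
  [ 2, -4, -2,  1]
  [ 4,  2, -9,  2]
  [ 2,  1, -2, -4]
A Jordan chain for λ = -5 of length 2:
v_1 = (2, 2, 4, 2)ᵀ
v_2 = (1, 0, 0, 0)ᵀ

Let N = A − (-5)·I. We want v_2 with N^2 v_2 = 0 but N^1 v_2 ≠ 0; then v_{j-1} := N · v_j for j = 2, …, 2.

Pick v_2 = (1, 0, 0, 0)ᵀ.
Then v_1 = N · v_2 = (2, 2, 4, 2)ᵀ.

Sanity check: (A − (-5)·I) v_1 = (0, 0, 0, 0)ᵀ = 0. ✓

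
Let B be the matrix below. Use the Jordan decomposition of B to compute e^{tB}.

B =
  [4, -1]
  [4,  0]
e^{tB} =
  [2*t*exp(2*t) + exp(2*t), -t*exp(2*t)]
  [4*t*exp(2*t), -2*t*exp(2*t) + exp(2*t)]

Strategy: write B = P · J · P⁻¹ where J is a Jordan canonical form, so e^{tB} = P · e^{tJ} · P⁻¹, and e^{tJ} can be computed block-by-block.

B has Jordan form
J =
  [2, 1]
  [0, 2]
(up to reordering of blocks).

Per-block formulas:
  For a 2×2 Jordan block J_2(2): exp(t · J_2(2)) = e^(2t)·(I + t·N), where N is the 2×2 nilpotent shift.

After assembling e^{tJ} and conjugating by P, we get:

e^{tB} =
  [2*t*exp(2*t) + exp(2*t), -t*exp(2*t)]
  [4*t*exp(2*t), -2*t*exp(2*t) + exp(2*t)]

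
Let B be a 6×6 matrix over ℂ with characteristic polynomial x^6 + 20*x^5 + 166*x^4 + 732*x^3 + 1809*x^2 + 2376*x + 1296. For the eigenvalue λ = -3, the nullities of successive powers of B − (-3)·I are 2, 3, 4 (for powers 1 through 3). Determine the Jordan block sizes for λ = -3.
Block sizes for λ = -3: [3, 1]

From the dimensions of kernels of powers, the number of Jordan blocks of size at least j is d_j − d_{j−1} where d_j = dim ker(N^j) (with d_0 = 0). Computing the differences gives [2, 1, 1].
The number of blocks of size exactly k is (#blocks of size ≥ k) − (#blocks of size ≥ k + 1), so the partition is: 1 block(s) of size 1, 1 block(s) of size 3.
In nonincreasing order the block sizes are [3, 1].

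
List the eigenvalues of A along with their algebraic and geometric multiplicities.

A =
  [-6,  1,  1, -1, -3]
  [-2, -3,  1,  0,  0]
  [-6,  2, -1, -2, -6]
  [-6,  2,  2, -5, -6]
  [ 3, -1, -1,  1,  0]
λ = -3: alg = 5, geom = 3

Step 1 — factor the characteristic polynomial to read off the algebraic multiplicities:
  χ_A(x) = (x + 3)^5

Step 2 — compute geometric multiplicities via the rank-nullity identity g(λ) = n − rank(A − λI):
  rank(A − (-3)·I) = 2, so dim ker(A − (-3)·I) = n − 2 = 3

Summary:
  λ = -3: algebraic multiplicity = 5, geometric multiplicity = 3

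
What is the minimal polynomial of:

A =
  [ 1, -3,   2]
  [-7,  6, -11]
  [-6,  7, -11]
x^3 + 4*x^2 - 3*x - 18

The characteristic polynomial is χ_A(x) = (x - 2)*(x + 3)^2, so the eigenvalues are known. The minimal polynomial is
  m_A(x) = Π_λ (x − λ)^{k_λ}
where k_λ is the size of the *largest* Jordan block for λ (equivalently, the smallest k with (A − λI)^k v = 0 for every generalised eigenvector v of λ).

  λ = -3: largest Jordan block has size 2, contributing (x + 3)^2
  λ = 2: largest Jordan block has size 1, contributing (x − 2)

So m_A(x) = (x - 2)*(x + 3)^2 = x^3 + 4*x^2 - 3*x - 18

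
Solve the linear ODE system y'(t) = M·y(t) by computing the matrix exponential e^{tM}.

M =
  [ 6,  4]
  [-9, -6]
e^{tM} =
  [6*t + 1, 4*t]
  [-9*t, 1 - 6*t]

Strategy: write M = P · J · P⁻¹ where J is a Jordan canonical form, so e^{tM} = P · e^{tJ} · P⁻¹, and e^{tJ} can be computed block-by-block.

M has Jordan form
J =
  [0, 1]
  [0, 0]
(up to reordering of blocks).

Per-block formulas:
  For a 2×2 Jordan block J_2(0): exp(t · J_2(0)) = e^(0t)·(I + t·N), where N is the 2×2 nilpotent shift.

After assembling e^{tJ} and conjugating by P, we get:

e^{tM} =
  [6*t + 1, 4*t]
  [-9*t, 1 - 6*t]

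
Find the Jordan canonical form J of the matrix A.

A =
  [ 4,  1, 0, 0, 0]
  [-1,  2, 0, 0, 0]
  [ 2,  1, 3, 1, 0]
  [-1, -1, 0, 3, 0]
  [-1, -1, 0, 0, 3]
J_2(3) ⊕ J_2(3) ⊕ J_1(3)

The characteristic polynomial is
  det(x·I − A) = x^5 - 15*x^4 + 90*x^3 - 270*x^2 + 405*x - 243 = (x - 3)^5

Eigenvalues and multiplicities (the geometric multiplicity of λ is n − rank(A − λI), which equals the number of Jordan blocks for λ):
  λ = 3: algebraic multiplicity = 5, geometric multiplicity = 3

Determining the block sizes for each eigenvalue:
  λ = 3: with am = 5 and gm = 3, the partition is not yet determined (e.g. several partitions of 5 into 3 parts exist). Let N = A − (3)·I. Computing rank(N^1) = 2, rank(N^2) = 0; the number of blocks of size ≥ j is rank(N^{j−1}) − rank(N^j), giving [3, 2]. So we have 2 block(s) of size 2, 1 block(s) of size 1 → block sizes [2, 2, 1]

Assembling the blocks gives a Jordan form
J =
  [3, 1, 0, 0, 0]
  [0, 3, 0, 0, 0]
  [0, 0, 3, 1, 0]
  [0, 0, 0, 3, 0]
  [0, 0, 0, 0, 3]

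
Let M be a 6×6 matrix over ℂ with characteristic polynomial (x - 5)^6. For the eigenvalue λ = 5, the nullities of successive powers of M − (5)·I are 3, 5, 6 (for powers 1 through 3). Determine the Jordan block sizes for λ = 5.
Block sizes for λ = 5: [3, 2, 1]

From the dimensions of kernels of powers, the number of Jordan blocks of size at least j is d_j − d_{j−1} where d_j = dim ker(N^j) (with d_0 = 0). Computing the differences gives [3, 2, 1].
The number of blocks of size exactly k is (#blocks of size ≥ k) − (#blocks of size ≥ k + 1), so the partition is: 1 block(s) of size 1, 1 block(s) of size 2, 1 block(s) of size 3.
In nonincreasing order the block sizes are [3, 2, 1].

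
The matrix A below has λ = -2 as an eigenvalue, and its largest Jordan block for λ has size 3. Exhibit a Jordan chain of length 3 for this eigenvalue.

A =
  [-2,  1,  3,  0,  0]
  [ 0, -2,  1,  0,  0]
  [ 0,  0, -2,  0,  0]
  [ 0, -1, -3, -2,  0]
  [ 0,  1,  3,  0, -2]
A Jordan chain for λ = -2 of length 3:
v_1 = (1, 0, 0, -1, 1)ᵀ
v_2 = (3, 1, 0, -3, 3)ᵀ
v_3 = (0, 0, 1, 0, 0)ᵀ

Let N = A − (-2)·I. We want v_3 with N^3 v_3 = 0 but N^2 v_3 ≠ 0; then v_{j-1} := N · v_j for j = 3, …, 2.

Pick v_3 = (0, 0, 1, 0, 0)ᵀ.
Then v_2 = N · v_3 = (3, 1, 0, -3, 3)ᵀ.
Then v_1 = N · v_2 = (1, 0, 0, -1, 1)ᵀ.

Sanity check: (A − (-2)·I) v_1 = (0, 0, 0, 0, 0)ᵀ = 0. ✓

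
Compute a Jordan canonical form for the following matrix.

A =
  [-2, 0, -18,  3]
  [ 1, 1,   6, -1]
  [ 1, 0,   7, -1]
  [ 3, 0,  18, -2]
J_2(1) ⊕ J_1(1) ⊕ J_1(1)

The characteristic polynomial is
  det(x·I − A) = x^4 - 4*x^3 + 6*x^2 - 4*x + 1 = (x - 1)^4

Eigenvalues and multiplicities (the geometric multiplicity of λ is n − rank(A − λI), which equals the number of Jordan blocks for λ):
  λ = 1: algebraic multiplicity = 4, geometric multiplicity = 3

Determining the block sizes for each eigenvalue:
  λ = 1: 3 blocks summing to 4 forces exactly one block of size 2 and the rest size 1 → block sizes [2, 1, 1]

Assembling the blocks gives a Jordan form
J =
  [1, 1, 0, 0]
  [0, 1, 0, 0]
  [0, 0, 1, 0]
  [0, 0, 0, 1]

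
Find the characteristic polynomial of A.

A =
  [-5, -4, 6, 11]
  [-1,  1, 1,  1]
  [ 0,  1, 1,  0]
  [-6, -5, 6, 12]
x^4 - 9*x^3 + 21*x^2 - 19*x + 6

Expanding det(x·I − A) (e.g. by cofactor expansion or by noting that A is similar to its Jordan form J, which has the same characteristic polynomial as A) gives
  χ_A(x) = x^4 - 9*x^3 + 21*x^2 - 19*x + 6
which factors as (x - 6)*(x - 1)^3. The eigenvalues (with algebraic multiplicities) are λ = 1 with multiplicity 3, λ = 6 with multiplicity 1.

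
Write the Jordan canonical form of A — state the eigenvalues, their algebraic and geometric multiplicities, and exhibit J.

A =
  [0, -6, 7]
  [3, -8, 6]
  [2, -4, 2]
J_3(-2)

The characteristic polynomial is
  det(x·I − A) = x^3 + 6*x^2 + 12*x + 8 = (x + 2)^3

Eigenvalues and multiplicities (the geometric multiplicity of λ is n − rank(A − λI), which equals the number of Jordan blocks for λ):
  λ = -2: algebraic multiplicity = 3, geometric multiplicity = 1

Determining the block sizes for each eigenvalue:
  λ = -2: one block (gm = 1), so the single block has size am = 3 → block sizes [3]

Assembling the blocks gives a Jordan form
J =
  [-2,  1,  0]
  [ 0, -2,  1]
  [ 0,  0, -2]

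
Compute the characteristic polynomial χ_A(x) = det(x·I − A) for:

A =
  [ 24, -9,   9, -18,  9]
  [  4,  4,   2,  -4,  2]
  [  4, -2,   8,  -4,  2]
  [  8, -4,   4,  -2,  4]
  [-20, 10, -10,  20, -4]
x^5 - 30*x^4 + 360*x^3 - 2160*x^2 + 6480*x - 7776

Expanding det(x·I − A) (e.g. by cofactor expansion or by noting that A is similar to its Jordan form J, which has the same characteristic polynomial as A) gives
  χ_A(x) = x^5 - 30*x^4 + 360*x^3 - 2160*x^2 + 6480*x - 7776
which factors as (x - 6)^5. The eigenvalues (with algebraic multiplicities) are λ = 6 with multiplicity 5.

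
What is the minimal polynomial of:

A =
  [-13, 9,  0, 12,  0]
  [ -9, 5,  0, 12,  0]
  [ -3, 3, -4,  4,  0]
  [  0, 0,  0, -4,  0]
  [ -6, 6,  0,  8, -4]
x^2 + 8*x + 16

The characteristic polynomial is χ_A(x) = (x + 4)^5, so the eigenvalues are known. The minimal polynomial is
  m_A(x) = Π_λ (x − λ)^{k_λ}
where k_λ is the size of the *largest* Jordan block for λ (equivalently, the smallest k with (A − λI)^k v = 0 for every generalised eigenvector v of λ).

  λ = -4: largest Jordan block has size 2, contributing (x + 4)^2

So m_A(x) = (x + 4)^2 = x^2 + 8*x + 16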